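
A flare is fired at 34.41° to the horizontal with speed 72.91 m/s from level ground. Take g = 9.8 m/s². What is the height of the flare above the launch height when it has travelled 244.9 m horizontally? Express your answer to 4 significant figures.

v_x = 72.91 cos 34.41° = 60.152 m/s, v_y0 = 72.91 sin 34.41° = 41.202 m/s.
Time to reach x = 244.9 m: t = x / v_x = 244.9 / 60.152 = 4.0714 s.
y = v_y0 t − ½ g t² = 41.202×4.0714 − 4.900×4.0714² = 86.53 m.

86.53 m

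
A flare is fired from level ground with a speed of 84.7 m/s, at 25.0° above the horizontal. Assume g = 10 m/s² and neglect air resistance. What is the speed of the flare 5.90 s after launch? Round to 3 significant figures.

80.2 m/s

v_x = 84.7 cos 25.0° = 76.76 m/s (constant).
v_y(t) = 84.7 sin 25.0° − g t = 35.80 − 10 × 5.90 = -23.20 m/s.
Speed = √(v_x² + v_y²) = √(5892 + 538.2) = 80.2 m/s.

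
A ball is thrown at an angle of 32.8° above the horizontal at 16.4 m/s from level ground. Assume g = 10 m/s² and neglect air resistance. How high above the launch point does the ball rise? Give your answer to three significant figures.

Vertical component of launch velocity: v_y = 16.4 sin 32.8° = 8.884 m/s.
At the highest point the vertical velocity is zero, so v_y² = 2 g h_max.
h_max = (8.884)² / (2 × 10) = 78.93 / 20.00 = 3.95 m.

3.95 m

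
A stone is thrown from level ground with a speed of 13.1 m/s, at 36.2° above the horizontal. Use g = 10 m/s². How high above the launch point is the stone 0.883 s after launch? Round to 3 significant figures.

v_y0 = 13.1 sin 36.2° = 7.737 m/s.
y(t) = v_y0 t − ½ g t² = 7.737×0.883 − 5.000×0.883² = 2.93 m.

2.93 m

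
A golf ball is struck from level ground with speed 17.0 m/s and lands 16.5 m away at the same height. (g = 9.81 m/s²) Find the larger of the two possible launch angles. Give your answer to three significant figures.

73.0°

Level-ground range: R = v₀² sin(2θ)/g ⇒ sin 2θ = R g / v₀² = 16.5×9.81/17.0² = 0.5601.
2θ = arcsin(0.5601) = 34.06° or 180° − 34.06° = 145.94°.
So θ = 17.0° or θ = 73.0°.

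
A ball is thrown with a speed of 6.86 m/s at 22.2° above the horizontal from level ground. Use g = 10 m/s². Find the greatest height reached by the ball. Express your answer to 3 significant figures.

Vertical component of launch velocity: v_y = 6.86 sin 22.2° = 2.592 m/s.
At the highest point the vertical velocity is zero, so v_y² = 2 g h_max.
h_max = (2.592)² / (2 × 10) = 6.718 / 20.00 = 0.336 m.

0.336 m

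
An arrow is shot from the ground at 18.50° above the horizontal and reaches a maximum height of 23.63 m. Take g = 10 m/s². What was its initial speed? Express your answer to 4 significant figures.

At maximum height v_y = 0, so (v₀ sin θ)² = 2 g H.
v₀ sin 18.50° = √(2 × 10 × 23.63) = 21.739 m/s.
v₀ = 21.739 / sin 18.50° = 21.739 / 0.3173 = 68.51 m/s.

68.51 m/s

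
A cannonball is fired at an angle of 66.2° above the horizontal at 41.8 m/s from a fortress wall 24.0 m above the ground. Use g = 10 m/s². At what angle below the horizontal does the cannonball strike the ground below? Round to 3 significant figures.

v_x = 41.8 cos 66.2° = 16.87 m/s.
At impact |v_y| = √(v_y0² + 2 g h) = √(38.25² + 2×10×24.0) = 44.08 m/s.
Angle below horizontal = arctan(|v_y| / v_x) = arctan(44.08 / 16.87) = 69.1°.

69.1°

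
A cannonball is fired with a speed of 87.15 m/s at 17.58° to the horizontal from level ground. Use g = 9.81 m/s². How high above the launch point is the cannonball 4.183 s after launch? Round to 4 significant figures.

24.28 m

v_y0 = 87.15 sin 17.58° = 26.323 m/s.
y(t) = v_y0 t − ½ g t² = 26.323×4.183 − 4.905×4.183² = 24.28 m.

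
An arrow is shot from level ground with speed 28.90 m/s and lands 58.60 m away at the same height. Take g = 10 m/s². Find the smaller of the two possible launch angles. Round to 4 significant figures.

Level-ground range: R = v₀² sin(2θ)/g ⇒ sin 2θ = R g / v₀² = 58.60×10/28.90² = 0.7016.
2θ = arcsin(0.7016) = 44.556° or 180° − 44.556° = 135.444°.
So θ = 22.28° or θ = 67.72°.

22.28°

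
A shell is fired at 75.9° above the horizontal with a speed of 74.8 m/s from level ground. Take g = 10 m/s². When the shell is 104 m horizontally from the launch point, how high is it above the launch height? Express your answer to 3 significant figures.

251 m

v_x = 74.8 cos 75.9° = 18.22 m/s, v_y0 = 74.8 sin 75.9° = 72.55 m/s.
Time to reach x = 104 m: t = x / v_x = 104 / 18.22 = 5.708 s.
y = v_y0 t − ½ g t² = 72.55×5.708 − 5.000×5.708² = 251 m.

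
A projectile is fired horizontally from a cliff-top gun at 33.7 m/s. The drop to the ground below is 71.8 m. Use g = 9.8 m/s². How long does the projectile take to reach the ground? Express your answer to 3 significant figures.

The horizontal speed doesn't affect the fall. With v_y0 = 0, h = ½ g t².
t = √(2 × 71.8 / 9.8) = √14.65 = 3.83 s.

3.83 s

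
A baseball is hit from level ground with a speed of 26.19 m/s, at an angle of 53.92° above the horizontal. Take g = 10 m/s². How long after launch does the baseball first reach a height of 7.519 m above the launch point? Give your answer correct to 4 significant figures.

v_y0 = 26.19 sin 53.92° = 21.167 m/s.
Set y = v_y0 t − ½ g t² = 7.519: 5.000 t² − 21.167 t + 7.519 = 0.
t = [21.167 ± √(448.04 − 150.38)] / 10 = (21.167 ± 17.253) / 10, giving t = 0.3914 s or t = 3.842 s.
The baseball is on the way up at the first time, so t = 0.3914 s.

0.3914 s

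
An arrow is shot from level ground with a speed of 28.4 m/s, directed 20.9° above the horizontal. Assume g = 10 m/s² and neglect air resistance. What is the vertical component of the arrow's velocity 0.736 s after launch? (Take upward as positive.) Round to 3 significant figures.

2.77 m/s

Initial vertical component: v_y0 = 28.4 sin 20.9° = 10.13 m/s.
v_y(t) = v_y0 − g t = 10.13 − 10 × 0.736 = 2.77 m/s.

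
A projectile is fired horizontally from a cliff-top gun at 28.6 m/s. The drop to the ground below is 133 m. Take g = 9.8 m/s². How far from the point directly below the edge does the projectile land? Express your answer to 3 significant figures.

Initial vertical velocity is zero, so the fall time comes from h = ½ g t²: t = √(2 × 133 / 9.8) = 5.210 s.
Horizontal motion is uniform at 28.6 m/s, so x = 28.6 × 5.210 = 149 m.

149 m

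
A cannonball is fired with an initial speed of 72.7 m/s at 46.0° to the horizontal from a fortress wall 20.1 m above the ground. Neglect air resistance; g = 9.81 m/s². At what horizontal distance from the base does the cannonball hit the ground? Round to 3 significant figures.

Components: v_x = 72.7 cos 46.0° = 50.50 m/s, v_y = 72.7 sin 46.0° = 52.30 m/s.
Vertical: 0 = 20.1 + 52.30 t − ½(9.81) t² ⇒ 4.905 t² − 52.30 t − 20.1 = 0.
t = [52.30 + √(2735 + 394.4)] / 9.810 = 11.03 s.
Horizontal: R = v_x · t = 50.50 × 11.03 = 557 m.

557 m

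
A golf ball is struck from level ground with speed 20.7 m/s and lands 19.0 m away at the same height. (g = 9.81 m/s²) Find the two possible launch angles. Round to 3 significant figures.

12.9° and 77.1°

Level-ground range: R = v₀² sin(2θ)/g ⇒ sin 2θ = R g / v₀² = 19.0×9.81/20.7² = 0.4350.
2θ = arcsin(0.4350) = 25.79° or 180° − 25.79° = 154.21°.
So θ = 12.9° or θ = 77.1°.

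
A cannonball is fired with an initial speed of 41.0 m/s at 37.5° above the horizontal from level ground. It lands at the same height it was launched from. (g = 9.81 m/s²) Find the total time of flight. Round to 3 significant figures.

Vertical component: v_y = 41.0 sin 37.5° = 24.96 m/s.
For a projectile landing at launch height, time of flight is t = 2 v_y / g = 2 × 24.96 / 9.81 = 5.09 s.

5.09 s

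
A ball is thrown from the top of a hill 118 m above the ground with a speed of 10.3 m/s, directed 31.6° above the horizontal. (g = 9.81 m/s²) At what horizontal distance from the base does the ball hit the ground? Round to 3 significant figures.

48.1 m

Components: v_x = 10.3 cos 31.6° = 8.773 m/s, v_y = 10.3 sin 31.6° = 5.397 m/s.
Vertical: 0 = 118 + 5.397 t − ½(9.81) t² ⇒ 4.905 t² − 5.397 t − 118 = 0.
t = [5.397 + √(29.13 + 2315)] / 9.810 = 5.486 s.
Horizontal: R = v_x · t = 8.773 × 5.486 = 48.1 m.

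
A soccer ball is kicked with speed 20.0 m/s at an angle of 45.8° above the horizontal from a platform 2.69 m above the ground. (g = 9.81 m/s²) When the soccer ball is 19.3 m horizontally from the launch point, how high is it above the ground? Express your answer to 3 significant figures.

13.1 m

v_x = 20.0 cos 45.8° = 13.94 m/s, v_y0 = 20.0 sin 45.8° = 14.34 m/s.
Time to reach x = 19.3 m: t = x / v_x = 19.3 / 13.94 = 1.385 s.
y = 2.69 + v_y0 t − ½ g t² = 2.69 + 14.34×1.385 − 4.905×1.385² = 13.1 m.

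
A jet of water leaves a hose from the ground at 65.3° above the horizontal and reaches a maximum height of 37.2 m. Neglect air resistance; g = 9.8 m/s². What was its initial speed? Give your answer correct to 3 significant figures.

At maximum height v_y = 0, so (v₀ sin θ)² = 2 g H.
v₀ sin 65.3° = √(2 × 9.8 × 37.2) = 27.00 m/s.
v₀ = 27.00 / sin 65.3° = 27.00 / 0.9085 = 29.7 m/s.

29.7 m/s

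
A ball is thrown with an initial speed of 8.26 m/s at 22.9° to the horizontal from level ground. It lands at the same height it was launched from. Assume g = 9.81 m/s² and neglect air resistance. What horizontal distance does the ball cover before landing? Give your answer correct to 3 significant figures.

4.99 m

Components: v_x = 8.26 cos 22.9° = 7.609 m/s, v_y = 8.26 sin 22.9° = 3.214 m/s.
Time of flight (same landing height): t = 2 v_y / g = 2 × 3.214 / 9.81 = 0.6552 s.
Range: R = v_x · t = 7.609 × 0.6552 = 4.99 m.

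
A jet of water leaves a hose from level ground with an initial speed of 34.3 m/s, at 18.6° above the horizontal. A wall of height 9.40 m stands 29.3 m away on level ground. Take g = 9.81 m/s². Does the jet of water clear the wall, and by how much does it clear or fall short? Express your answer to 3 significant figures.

v_x = 34.3 cos 18.6° = 32.51 m/s; v_y0 = 34.3 sin 18.6° = 10.94 m/s.
Time to reach the wall: t = 29.3 / 32.51 = 0.9013 s.
Height at that point: y = 10.94×0.9013 − 4.905×0.9013² = 5.876 m.
That is 9.40 − 5.876 = 3.52 m below the top of the wall, so the jet of water does not clear it.

No — it falls 3.52 m short of clearing the wall.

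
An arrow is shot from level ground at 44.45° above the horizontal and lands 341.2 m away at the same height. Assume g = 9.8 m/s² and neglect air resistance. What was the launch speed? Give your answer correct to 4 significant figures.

On level ground, R = v₀² sin(2θ) / g, so v₀ = √(R g / sin 2θ).
sin(2 × 44.45°) = 0.9998.
v₀ = √(341.2 × 9.8 / 0.9998) = √3344.4 = 57.83 m/s.

57.83 m/s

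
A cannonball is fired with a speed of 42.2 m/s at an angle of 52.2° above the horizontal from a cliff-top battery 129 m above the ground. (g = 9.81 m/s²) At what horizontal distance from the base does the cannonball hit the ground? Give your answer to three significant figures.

247 m

Components: v_x = 42.2 cos 52.2° = 25.86 m/s, v_y = 42.2 sin 52.2° = 33.34 m/s.
Vertical: 0 = 129 + 33.34 t − ½(9.81) t² ⇒ 4.905 t² − 33.34 t − 129 = 0.
t = [33.34 + √(1112 + 2531)] / 9.810 = 9.551 s.
Horizontal: R = v_x · t = 25.86 × 9.551 = 247 m.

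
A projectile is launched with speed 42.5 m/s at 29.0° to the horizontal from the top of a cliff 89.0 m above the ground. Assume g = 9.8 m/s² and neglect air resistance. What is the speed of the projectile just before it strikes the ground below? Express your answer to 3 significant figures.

v_x = 42.5 cos 29.0° = 37.17 m/s is unchanged throughout.
For the vertical component, v_y² = v_y0² + 2 g h = (20.60)² + 2×9.8×89.0 = 2169, so |v_y| = 46.57 m/s.
Impact speed = √(v_x² + v_y²) = √(1382 + 2169) = 59.6 m/s.

59.6 m/s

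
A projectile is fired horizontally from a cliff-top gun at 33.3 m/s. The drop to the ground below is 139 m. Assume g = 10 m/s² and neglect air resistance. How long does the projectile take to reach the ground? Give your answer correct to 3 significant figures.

The horizontal speed doesn't affect the fall. With v_y0 = 0, h = ½ g t².
t = √(2 × 139 / 10) = √27.80 = 5.27 s.

5.27 s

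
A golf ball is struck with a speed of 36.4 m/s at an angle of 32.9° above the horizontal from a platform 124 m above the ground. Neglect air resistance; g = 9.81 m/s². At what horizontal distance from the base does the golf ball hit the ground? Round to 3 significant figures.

Components: v_x = 36.4 cos 32.9° = 30.56 m/s, v_y = 36.4 sin 32.9° = 19.77 m/s.
Vertical: 0 = 124 + 19.77 t − ½(9.81) t² ⇒ 4.905 t² − 19.77 t − 124 = 0.
t = [19.77 + √(390.9 + 2433)] / 9.810 = 7.432 s.
Horizontal: R = v_x · t = 30.56 × 7.432 = 227 m.

227 m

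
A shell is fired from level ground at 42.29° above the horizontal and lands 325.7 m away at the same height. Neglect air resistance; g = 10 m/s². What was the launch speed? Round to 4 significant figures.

On level ground, R = v₀² sin(2θ) / g, so v₀ = √(R g / sin 2θ).
sin(2 × 42.29°) = 0.9955.
v₀ = √(325.7 × 10 / 0.9955) = √3271.7 = 57.20 m/s.

57.20 m/s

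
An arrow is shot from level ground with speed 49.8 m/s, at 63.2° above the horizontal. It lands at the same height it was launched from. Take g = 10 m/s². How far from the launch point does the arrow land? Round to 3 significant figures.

Components: v_x = 49.8 cos 63.2° = 22.45 m/s, v_y = 49.8 sin 63.2° = 44.45 m/s.
Time of flight (same landing height): t = 2 v_y / g = 2 × 44.45 / 10 = 8.890 s.
Range: R = v_x · t = 22.45 × 8.890 = 200 m.

200 m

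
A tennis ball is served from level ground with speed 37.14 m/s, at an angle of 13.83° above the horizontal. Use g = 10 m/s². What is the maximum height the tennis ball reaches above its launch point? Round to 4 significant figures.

Vertical component of launch velocity: v_y = 37.14 sin 13.83° = 8.8780 m/s.
At the highest point the vertical velocity is zero, so v_y² = 2 g h_max.
h_max = (8.8780)² / (2 × 10) = 78.819 / 20.00 = 3.941 m.

3.941 m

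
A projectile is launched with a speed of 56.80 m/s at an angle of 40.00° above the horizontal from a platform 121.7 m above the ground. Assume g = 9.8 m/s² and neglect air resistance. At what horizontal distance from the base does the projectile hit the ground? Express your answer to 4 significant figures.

Components: v_x = 56.80 cos 40.00° = 43.511 m/s, v_y = 56.80 sin 40.00° = 36.510 m/s.
Vertical: 0 = 121.7 + 36.510 t − ½(9.8) t² ⇒ 4.900 t² − 36.510 t − 121.7 = 0.
t = [36.510 + √(1333.0 + 2385.3)] / 9.800 = 9.9477 s.
Horizontal: R = v_x · t = 43.511 × 9.9477 = 432.8 m.

432.8 m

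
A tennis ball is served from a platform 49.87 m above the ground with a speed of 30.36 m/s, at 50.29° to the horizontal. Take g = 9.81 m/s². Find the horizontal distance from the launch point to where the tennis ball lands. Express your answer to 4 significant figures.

123.4 m

Components: v_x = 30.36 cos 50.29° = 19.397 m/s, v_y = 30.36 sin 50.29° = 23.356 m/s.
Vertical: 0 = 49.87 + 23.356 t − ½(9.81) t² ⇒ 4.905 t² − 23.356 t − 49.87 = 0.
t = [23.356 + √(545.50 + 978.45)] / 9.810 = 6.3602 s.
Horizontal: R = v_x · t = 19.397 × 6.3602 = 123.4 m.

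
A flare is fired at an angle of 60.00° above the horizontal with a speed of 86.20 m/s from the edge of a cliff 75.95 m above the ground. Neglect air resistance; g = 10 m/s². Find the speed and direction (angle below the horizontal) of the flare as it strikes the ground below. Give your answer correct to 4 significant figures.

v_x = 86.20 cos 60.00° = 43.100 m/s (constant).
|v_y| at impact = √((74.651)² + 2×10×75.95) = 84.213 m/s.
Speed = √(43.100² + 84.213²) = 94.60 m/s; angle = arctan(84.213/43.100) = 62.90° below horizontal.

94.60 m/s at 62.90° below the horizontal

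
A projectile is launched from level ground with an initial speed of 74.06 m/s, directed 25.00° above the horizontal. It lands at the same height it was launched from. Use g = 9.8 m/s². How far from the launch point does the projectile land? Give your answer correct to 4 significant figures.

Components: v_x = 74.06 cos 25.00° = 67.121 m/s, v_y = 74.06 sin 25.00° = 31.299 m/s.
Time of flight (same landing height): t = 2 v_y / g = 2 × 31.299 / 9.8 = 6.3876 s.
Range: R = v_x · t = 67.121 × 6.3876 = 428.7 m.

428.7 m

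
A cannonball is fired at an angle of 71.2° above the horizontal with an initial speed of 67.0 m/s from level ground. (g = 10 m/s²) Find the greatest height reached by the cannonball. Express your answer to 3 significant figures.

Vertical component of launch velocity: v_y = 67.0 sin 71.2° = 63.43 m/s.
At the highest point the vertical velocity is zero, so v_y² = 2 g h_max.
h_max = (63.43)² / (2 × 10) = 4023 / 20.00 = 201 m.

201 m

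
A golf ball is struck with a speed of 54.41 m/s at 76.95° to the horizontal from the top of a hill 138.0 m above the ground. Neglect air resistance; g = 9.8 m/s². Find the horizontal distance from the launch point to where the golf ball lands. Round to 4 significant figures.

Components: v_x = 54.41 cos 76.95° = 12.286 m/s, v_y = 54.41 sin 76.95° = 53.005 m/s.
Vertical: 0 = 138.0 + 53.005 t − ½(9.8) t² ⇒ 4.900 t² − 53.005 t − 138.0 = 0.
t = [53.005 + √(2809.5 + 2704.8)] / 9.800 = 12.986 s.
Horizontal: R = v_x · t = 12.286 × 12.986 = 159.5 m.

159.5 m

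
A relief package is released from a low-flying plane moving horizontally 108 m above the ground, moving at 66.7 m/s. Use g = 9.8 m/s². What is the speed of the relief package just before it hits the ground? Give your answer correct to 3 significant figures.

81.0 m/s

Fall time: t = √(2 × 108 / 9.8) = 4.695 s.
At impact: v_x = 66.7 m/s (unchanged), v_y = g t = 9.8 × 4.695 = 46.01 m/s.
Speed = √(v_x² + v_y²) = √(4449 + 2117) = 81.0 m/s.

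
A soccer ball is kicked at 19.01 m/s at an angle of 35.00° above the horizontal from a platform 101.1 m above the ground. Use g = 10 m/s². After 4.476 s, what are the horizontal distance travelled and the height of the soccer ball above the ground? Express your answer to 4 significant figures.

x = 69.70 m, y = 49.73 m

v_x = 19.01 cos 35.00° = 15.572 m/s; v_y0 = 19.01 sin 35.00° = 10.904 m/s.
x = v_x t = 15.572 × 4.476 = 69.70 m.
y = 101.1 + v_y0 t − ½ g t² = 49.73 m.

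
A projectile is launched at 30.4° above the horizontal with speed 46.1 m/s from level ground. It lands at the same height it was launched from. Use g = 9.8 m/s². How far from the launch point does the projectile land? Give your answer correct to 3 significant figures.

For level ground, R = v₀² sin(2θ) / g.
sin(2 × 30.4°) = sin 60.80° = 0.8729.
R = (46.1)² × 0.8729 / 9.8 = 189 m.

189 m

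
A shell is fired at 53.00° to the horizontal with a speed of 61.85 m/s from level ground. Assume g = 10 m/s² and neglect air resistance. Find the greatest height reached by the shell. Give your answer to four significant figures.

Vertical component of launch velocity: v_y = 61.85 sin 53.00° = 49.396 m/s.
At the highest point the vertical velocity is zero, so v_y² = 2 g h_max.
h_max = (49.396)² / (2 × 10) = 2440.0 / 20.00 = 122.0 m.

122.0 m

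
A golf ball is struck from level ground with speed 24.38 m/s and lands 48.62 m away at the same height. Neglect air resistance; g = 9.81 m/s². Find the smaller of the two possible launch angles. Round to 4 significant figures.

Level-ground range: R = v₀² sin(2θ)/g ⇒ sin 2θ = R g / v₀² = 48.62×9.81/24.38² = 0.8024.
2θ = arcsin(0.8024) = 53.360° or 180° − 53.360° = 126.640°.
So θ = 26.68° or θ = 63.32°.

26.68°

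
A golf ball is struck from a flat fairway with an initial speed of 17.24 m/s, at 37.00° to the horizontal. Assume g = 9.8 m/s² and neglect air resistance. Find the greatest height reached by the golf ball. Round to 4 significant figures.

5.492 m

Vertical component of launch velocity: v_y = 17.24 sin 37.00° = 10.375 m/s.
At the highest point the vertical velocity is zero, so v_y² = 2 g h_max.
h_max = (10.375)² / (2 × 9.8) = 107.64 / 19.60 = 5.492 m.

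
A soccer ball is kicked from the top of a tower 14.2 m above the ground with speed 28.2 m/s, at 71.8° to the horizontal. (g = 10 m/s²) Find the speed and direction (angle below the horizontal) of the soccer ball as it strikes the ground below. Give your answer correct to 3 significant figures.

32.9 m/s at 74.4° below the horizontal

v_x = 28.2 cos 71.8° = 8.808 m/s (constant).
|v_y| at impact = √((26.79)² + 2×10×14.2) = 31.65 m/s.
Speed = √(8.808² + 31.65²) = 32.9 m/s; angle = arctan(31.65/8.808) = 74.4° below horizontal.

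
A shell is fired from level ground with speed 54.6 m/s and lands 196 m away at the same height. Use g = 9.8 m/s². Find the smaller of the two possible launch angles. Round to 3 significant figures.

20.1°

Level-ground range: R = v₀² sin(2θ)/g ⇒ sin 2θ = R g / v₀² = 196×9.8/54.6² = 0.6443.
2θ = arcsin(0.6443) = 40.11° or 180° − 40.11° = 139.89°.
So θ = 20.1° or θ = 69.9°.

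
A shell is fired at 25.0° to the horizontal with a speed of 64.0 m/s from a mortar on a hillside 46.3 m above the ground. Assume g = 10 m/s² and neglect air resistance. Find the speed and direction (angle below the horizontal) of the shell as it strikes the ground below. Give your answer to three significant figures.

v_x = 64.0 cos 25.0° = 58.00 m/s (constant).
|v_y| at impact = √((27.05)² + 2×10×46.3) = 40.71 m/s.
Speed = √(58.00² + 40.71²) = 70.9 m/s; angle = arctan(40.71/58.00) = 35.1° below horizontal.

70.9 m/s at 35.1° below the horizontal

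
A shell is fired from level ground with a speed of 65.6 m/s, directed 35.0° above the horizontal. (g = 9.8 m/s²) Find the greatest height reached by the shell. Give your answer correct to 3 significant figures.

72.2 m

Vertical component of launch velocity: v_y = 65.6 sin 35.0° = 37.63 m/s.
At the highest point the vertical velocity is zero, so v_y² = 2 g h_max.
h_max = (37.63)² / (2 × 9.8) = 1416 / 19.60 = 72.2 m.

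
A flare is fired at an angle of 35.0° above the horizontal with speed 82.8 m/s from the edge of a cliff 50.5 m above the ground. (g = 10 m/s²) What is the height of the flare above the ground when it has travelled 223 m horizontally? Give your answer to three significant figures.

153 m

v_x = 82.8 cos 35.0° = 67.83 m/s, v_y0 = 82.8 sin 35.0° = 47.49 m/s.
Time to reach x = 223 m: t = x / v_x = 223 / 67.83 = 3.288 s.
y = 50.5 + v_y0 t − ½ g t² = 50.5 + 47.49×3.288 − 5.000×3.288² = 153 m.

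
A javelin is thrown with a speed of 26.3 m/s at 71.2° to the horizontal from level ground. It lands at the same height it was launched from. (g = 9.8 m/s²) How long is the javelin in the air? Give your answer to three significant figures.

Vertical component: v_y = 26.3 sin 71.2° = 24.90 m/s.
For a projectile landing at launch height, time of flight is t = 2 v_y / g = 2 × 24.90 / 9.8 = 5.08 s.

5.08 s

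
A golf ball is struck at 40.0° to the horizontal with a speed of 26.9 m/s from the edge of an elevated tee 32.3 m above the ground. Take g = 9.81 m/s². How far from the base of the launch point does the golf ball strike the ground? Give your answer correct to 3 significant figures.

100 m

Components: v_x = 26.9 cos 40.0° = 20.61 m/s, v_y = 26.9 sin 40.0° = 17.29 m/s.
Vertical: 0 = 32.3 + 17.29 t − ½(9.81) t² ⇒ 4.905 t² − 17.29 t − 32.3 = 0.
t = [17.29 + √(298.9 + 633.7)] / 9.810 = 4.875 s.
Horizontal: R = v_x · t = 20.61 × 4.875 = 100 m.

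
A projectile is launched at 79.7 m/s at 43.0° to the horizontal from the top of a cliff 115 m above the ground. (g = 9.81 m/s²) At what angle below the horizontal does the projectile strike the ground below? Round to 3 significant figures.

51.1°

v_x = 79.7 cos 43.0° = 58.29 m/s.
At impact |v_y| = √(v_y0² + 2 g h) = √(54.36² + 2×9.81×115) = 72.19 m/s.
Angle below horizontal = arctan(|v_y| / v_x) = arctan(72.19 / 58.29) = 51.1°.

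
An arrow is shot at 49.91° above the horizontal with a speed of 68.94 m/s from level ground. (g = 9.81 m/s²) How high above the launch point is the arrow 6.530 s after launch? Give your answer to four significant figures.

135.2 m

v_y0 = 68.94 sin 49.91° = 52.741 m/s.
y(t) = v_y0 t − ½ g t² = 52.741×6.530 − 4.905×6.530² = 135.2 m.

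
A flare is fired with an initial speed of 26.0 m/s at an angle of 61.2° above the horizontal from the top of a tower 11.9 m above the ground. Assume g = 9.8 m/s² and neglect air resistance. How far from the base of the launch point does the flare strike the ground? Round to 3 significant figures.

Components: v_x = 26.0 cos 61.2° = 12.53 m/s, v_y = 26.0 sin 61.2° = 22.78 m/s.
Vertical: 0 = 11.9 + 22.78 t − ½(9.8) t² ⇒ 4.900 t² − 22.78 t − 11.9 = 0.
t = [22.78 + √(518.9 + 233.2)] / 9.800 = 5.123 s.
Horizontal: R = v_x · t = 12.53 × 5.123 = 64.2 m.

64.2 m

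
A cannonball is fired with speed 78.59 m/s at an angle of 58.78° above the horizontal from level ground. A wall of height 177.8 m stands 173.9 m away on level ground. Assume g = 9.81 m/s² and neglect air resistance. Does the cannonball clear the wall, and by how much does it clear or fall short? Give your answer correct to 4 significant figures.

v_x = 78.59 cos 58.78° = 40.735 m/s; v_y0 = 78.59 sin 58.78° = 67.209 m/s.
Time to reach the wall: t = 173.9 / 40.735 = 4.2691 s.
Height at that point: y = 67.209×4.2691 − 4.905×4.2691² = 197.53 m.
That is 197.53 − 177.8 = 19.73 m above the top of the wall, so the cannonball clears it.

Yes — it clears the wall by 19.73 m.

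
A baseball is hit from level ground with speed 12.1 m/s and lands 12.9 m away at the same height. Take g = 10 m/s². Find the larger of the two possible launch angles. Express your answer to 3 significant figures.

Level-ground range: R = v₀² sin(2θ)/g ⇒ sin 2θ = R g / v₀² = 12.9×10/12.1² = 0.8811.
2θ = arcsin(0.8811) = 61.78° or 180° − 61.78° = 118.22°.
So θ = 30.9° or θ = 59.1°.

59.1°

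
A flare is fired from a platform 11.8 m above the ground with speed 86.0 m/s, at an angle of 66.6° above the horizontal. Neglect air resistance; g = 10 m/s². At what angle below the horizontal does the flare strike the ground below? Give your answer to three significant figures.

v_x = 86.0 cos 66.6° = 34.15 m/s.
At impact |v_y| = √(v_y0² + 2 g h) = √(78.93² + 2×10×11.8) = 80.41 m/s.
Angle below horizontal = arctan(|v_y| / v_x) = arctan(80.41 / 34.15) = 67.0°.

67.0°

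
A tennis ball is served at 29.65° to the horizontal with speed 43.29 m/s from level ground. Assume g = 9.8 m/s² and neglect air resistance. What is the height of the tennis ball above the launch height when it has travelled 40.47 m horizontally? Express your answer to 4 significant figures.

17.37 m

v_x = 43.29 cos 29.65° = 37.622 m/s, v_y0 = 43.29 sin 29.65° = 21.416 m/s.
Time to reach x = 40.47 m: t = x / v_x = 40.47 / 37.622 = 1.0757 s.
y = v_y0 t − ½ g t² = 21.416×1.0757 − 4.900×1.0757² = 17.37 m.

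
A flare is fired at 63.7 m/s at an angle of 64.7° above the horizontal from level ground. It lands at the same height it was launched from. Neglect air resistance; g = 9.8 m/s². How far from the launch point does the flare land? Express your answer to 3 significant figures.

For level ground, R = v₀² sin(2θ) / g.
sin(2 × 64.7°) = sin 129.4° = 0.7727.
R = (63.7)² × 0.7727 / 9.8 = 320 m.

320 m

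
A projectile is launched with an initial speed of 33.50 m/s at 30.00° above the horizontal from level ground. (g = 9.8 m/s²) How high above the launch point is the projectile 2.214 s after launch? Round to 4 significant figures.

v_y0 = 33.50 sin 30.00° = 16.750 m/s.
y(t) = v_y0 t − ½ g t² = 16.750×2.214 − 4.900×2.214² = 13.07 m.

13.07 m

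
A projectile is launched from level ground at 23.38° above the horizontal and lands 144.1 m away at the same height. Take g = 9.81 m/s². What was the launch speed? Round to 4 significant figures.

On level ground, R = v₀² sin(2θ) / g, so v₀ = √(R g / sin 2θ).
sin(2 × 23.38°) = 0.7285.
v₀ = √(144.1 × 9.81 / 0.7285) = √1940.5 = 44.05 m/s.

44.05 m/s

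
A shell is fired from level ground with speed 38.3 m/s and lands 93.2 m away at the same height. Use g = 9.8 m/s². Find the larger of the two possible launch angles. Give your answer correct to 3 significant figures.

70.7°

Level-ground range: R = v₀² sin(2θ)/g ⇒ sin 2θ = R g / v₀² = 93.2×9.8/38.3² = 0.6227.
2θ = arcsin(0.6227) = 38.51° or 180° − 38.51° = 141.49°.
So θ = 19.3° or θ = 70.7°.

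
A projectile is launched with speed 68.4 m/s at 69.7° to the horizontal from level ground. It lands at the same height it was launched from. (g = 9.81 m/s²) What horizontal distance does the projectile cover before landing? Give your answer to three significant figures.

Components: v_x = 68.4 cos 69.7° = 23.73 m/s, v_y = 68.4 sin 69.7° = 64.15 m/s.
Time of flight (same landing height): t = 2 v_y / g = 2 × 64.15 / 9.81 = 13.08 s.
Range: R = v_x · t = 23.73 × 13.08 = 310 m.

310 m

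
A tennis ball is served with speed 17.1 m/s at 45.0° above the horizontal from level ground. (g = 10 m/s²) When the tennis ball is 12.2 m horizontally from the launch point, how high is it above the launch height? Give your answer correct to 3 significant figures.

v_x = 17.1 cos 45.0° = 12.09 m/s, v_y0 = 17.1 sin 45.0° = 12.09 m/s.
Time to reach x = 12.2 m: t = x / v_x = 12.2 / 12.09 = 1.009 s.
y = v_y0 t − ½ g t² = 12.09×1.009 − 5.000×1.009² = 7.11 m.

7.11 m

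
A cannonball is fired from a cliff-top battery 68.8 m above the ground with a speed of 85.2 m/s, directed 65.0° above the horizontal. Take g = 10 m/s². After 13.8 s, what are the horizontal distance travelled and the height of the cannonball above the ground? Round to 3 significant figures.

x = 497 m, y = 182 m

v_x = 85.2 cos 65.0° = 36.01 m/s; v_y0 = 85.2 sin 65.0° = 77.22 m/s.
x = v_x t = 36.01 × 13.8 = 497 m.
y = 68.8 + v_y0 t − ½ g t² = 182 m.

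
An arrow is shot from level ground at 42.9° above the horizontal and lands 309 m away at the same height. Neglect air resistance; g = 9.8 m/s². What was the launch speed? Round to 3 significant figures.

55.1 m/s

On level ground, R = v₀² sin(2θ) / g, so v₀ = √(R g / sin 2θ).
sin(2 × 42.9°) = 0.9973.
v₀ = √(309 × 9.8 / 0.9973) = √3036 = 55.1 m/s.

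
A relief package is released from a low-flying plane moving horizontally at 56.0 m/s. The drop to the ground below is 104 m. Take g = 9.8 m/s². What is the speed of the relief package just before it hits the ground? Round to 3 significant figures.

71.9 m/s

Fall time: t = √(2 × 104 / 9.8) = 4.607 s.
At impact: v_x = 56.0 m/s (unchanged), v_y = g t = 9.8 × 4.607 = 45.15 m/s.
Speed = √(v_x² + v_y²) = √(3136 + 2039) = 71.9 m/s.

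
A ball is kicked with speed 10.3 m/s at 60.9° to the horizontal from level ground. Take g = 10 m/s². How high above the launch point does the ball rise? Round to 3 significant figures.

4.05 m

Vertical component of launch velocity: v_y = 10.3 sin 60.9° = 9.000 m/s.
At the highest point the vertical velocity is zero, so v_y² = 2 g h_max.
h_max = (9.000)² / (2 × 10) = 81.00 / 20.00 = 4.05 m.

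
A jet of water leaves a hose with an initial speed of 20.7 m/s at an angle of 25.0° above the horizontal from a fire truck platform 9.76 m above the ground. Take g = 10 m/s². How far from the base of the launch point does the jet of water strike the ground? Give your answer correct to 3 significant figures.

47.3 m

Components: v_x = 20.7 cos 25.0° = 18.76 m/s, v_y = 20.7 sin 25.0° = 8.748 m/s.
Vertical: 0 = 9.76 + 8.748 t − ½(10) t² ⇒ 5.000 t² − 8.748 t − 9.76 = 0.
t = [8.748 + √(76.53 + 195.2)] / 10.00 = 2.523 s.
Horizontal: R = v_x · t = 18.76 × 2.523 = 47.3 m.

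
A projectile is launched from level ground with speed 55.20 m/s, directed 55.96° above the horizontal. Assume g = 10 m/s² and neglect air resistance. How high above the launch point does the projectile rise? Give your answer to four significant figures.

Vertical component of launch velocity: v_y = 55.20 sin 55.96° = 45.741 m/s.
At the highest point the vertical velocity is zero, so v_y² = 2 g h_max.
h_max = (45.741)² / (2 × 10) = 2092.2 / 20.00 = 104.6 m.

104.6 m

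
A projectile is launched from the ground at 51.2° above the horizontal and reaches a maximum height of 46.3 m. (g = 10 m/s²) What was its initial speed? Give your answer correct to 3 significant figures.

At maximum height v_y = 0, so (v₀ sin θ)² = 2 g H.
v₀ sin 51.2° = √(2 × 10 × 46.3) = 30.43 m/s.
v₀ = 30.43 / sin 51.2° = 30.43 / 0.7793 = 39.0 m/s.

39.0 m/s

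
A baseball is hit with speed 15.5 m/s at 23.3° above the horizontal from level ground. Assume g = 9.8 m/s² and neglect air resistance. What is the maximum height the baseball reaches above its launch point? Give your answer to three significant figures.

1.92 m

Vertical component of launch velocity: v_y = 15.5 sin 23.3° = 6.131 m/s.
At the highest point the vertical velocity is zero, so v_y² = 2 g h_max.
h_max = (6.131)² / (2 × 9.8) = 37.59 / 19.60 = 1.92 m.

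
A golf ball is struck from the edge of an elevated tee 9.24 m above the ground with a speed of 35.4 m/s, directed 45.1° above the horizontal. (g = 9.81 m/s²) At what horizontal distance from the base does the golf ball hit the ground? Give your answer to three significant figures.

136 m

Components: v_x = 35.4 cos 45.1° = 24.99 m/s, v_y = 35.4 sin 45.1° = 25.08 m/s.
Vertical: 0 = 9.24 + 25.08 t − ½(9.81) t² ⇒ 4.905 t² − 25.08 t − 9.24 = 0.
t = [25.08 + √(629.0 + 181.3)] / 9.810 = 5.458 s.
Horizontal: R = v_x · t = 24.99 × 5.458 = 136 m.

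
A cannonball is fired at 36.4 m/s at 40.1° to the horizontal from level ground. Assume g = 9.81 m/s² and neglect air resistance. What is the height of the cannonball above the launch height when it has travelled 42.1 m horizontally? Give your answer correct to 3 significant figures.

v_x = 36.4 cos 40.1° = 27.84 m/s, v_y0 = 36.4 sin 40.1° = 23.45 m/s.
Time to reach x = 42.1 m: t = x / v_x = 42.1 / 27.84 = 1.512 s.
y = v_y0 t − ½ g t² = 23.45×1.512 − 4.905×1.512² = 24.2 m.

24.2 m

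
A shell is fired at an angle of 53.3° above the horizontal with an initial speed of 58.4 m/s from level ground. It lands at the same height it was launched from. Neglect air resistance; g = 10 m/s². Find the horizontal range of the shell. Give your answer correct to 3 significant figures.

Components: v_x = 58.4 cos 53.3° = 34.90 m/s, v_y = 58.4 sin 53.3° = 46.82 m/s.
Time of flight (same landing height): t = 2 v_y / g = 2 × 46.82 / 10 = 9.364 s.
Range: R = v_x · t = 34.90 × 9.364 = 327 m.

327 m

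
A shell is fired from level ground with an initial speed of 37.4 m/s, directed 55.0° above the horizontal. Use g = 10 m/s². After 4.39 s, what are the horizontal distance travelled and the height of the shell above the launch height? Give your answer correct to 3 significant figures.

v_x = 37.4 cos 55.0° = 21.45 m/s; v_y0 = 37.4 sin 55.0° = 30.64 m/s.
x = v_x t = 21.45 × 4.39 = 94.2 m.
y = v_y0 t − ½ g t² = 30.64×4.39 − 5.000×4.39² = 38.1 m.

x = 94.2 m, y = 38.1 m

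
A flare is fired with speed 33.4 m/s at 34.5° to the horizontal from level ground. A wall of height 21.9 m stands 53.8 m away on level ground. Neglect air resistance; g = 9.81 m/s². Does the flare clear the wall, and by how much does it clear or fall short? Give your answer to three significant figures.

No — it falls 3.66 m short of clearing the wall.

v_x = 33.4 cos 34.5° = 27.53 m/s; v_y0 = 33.4 sin 34.5° = 18.92 m/s.
Time to reach the wall: t = 53.8 / 27.53 = 1.954 s.
Height at that point: y = 18.92×1.954 − 4.905×1.954² = 18.24 m.
That is 21.9 − 18.24 = 3.66 m below the top of the wall, so the flare does not clear it.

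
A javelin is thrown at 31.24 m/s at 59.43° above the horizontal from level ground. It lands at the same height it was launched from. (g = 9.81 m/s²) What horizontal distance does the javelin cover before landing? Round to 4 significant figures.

For level ground, R = v₀² sin(2θ) / g.
sin(2 × 59.43°) = sin 118.86° = 0.8758.
R = (31.24)² × 0.8758 / 9.81 = 87.13 m.

87.13 m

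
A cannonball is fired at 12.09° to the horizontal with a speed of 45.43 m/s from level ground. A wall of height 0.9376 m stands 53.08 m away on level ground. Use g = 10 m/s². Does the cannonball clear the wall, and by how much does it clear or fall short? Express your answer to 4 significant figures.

v_x = 45.43 cos 12.09° = 44.422 m/s; v_y0 = 45.43 sin 12.09° = 9.5152 m/s.
Time to reach the wall: t = 53.08 / 44.422 = 1.1949 s.
Height at that point: y = 9.5152×1.1949 − 5.000×1.1949² = 4.2308 m.
That is 4.2308 − 0.9376 = 3.293 m above the top of the wall, so the cannonball clears it.

Yes — it clears the wall by 3.293 m.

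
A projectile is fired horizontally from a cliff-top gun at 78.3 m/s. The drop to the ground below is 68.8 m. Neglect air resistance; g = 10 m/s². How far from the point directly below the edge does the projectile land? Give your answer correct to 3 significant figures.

290 m

Initial vertical velocity is zero, so the fall time comes from h = ½ g t²: t = √(2 × 68.8 / 10) = 3.709 s.
Horizontal motion is uniform at 78.3 m/s, so x = 78.3 × 3.709 = 290 m.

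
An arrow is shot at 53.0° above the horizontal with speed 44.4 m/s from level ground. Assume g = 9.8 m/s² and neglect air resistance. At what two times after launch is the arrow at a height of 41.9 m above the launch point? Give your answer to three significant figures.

v_y0 = 44.4 sin 53.0° = 35.46 m/s.
Set y = v_y0 t − ½ g t² = 41.9: 4.900 t² − 35.46 t + 41.9 = 0.
t = [35.46 ± √(1257 − 821.2)] / 9.8 = (35.46 ± 20.88) / 9.8, giving t = 1.49 s or t = 5.75 s.
So the arrow is at 41.9 m at t = 1.49 s (rising) and t = 5.75 s (falling).

1.49 s and 5.75 s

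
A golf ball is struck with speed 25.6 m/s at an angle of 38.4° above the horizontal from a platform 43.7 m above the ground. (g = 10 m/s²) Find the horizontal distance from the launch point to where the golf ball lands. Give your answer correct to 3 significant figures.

99.2 m

Components: v_x = 25.6 cos 38.4° = 20.06 m/s, v_y = 25.6 sin 38.4° = 15.90 m/s.
Vertical: 0 = 43.7 + 15.90 t − ½(10) t² ⇒ 5.000 t² − 15.90 t − 43.7 = 0.
t = [15.90 + √(252.8 + 874.0)] / 10.00 = 4.947 s.
Horizontal: R = v_x · t = 20.06 × 4.947 = 99.2 m.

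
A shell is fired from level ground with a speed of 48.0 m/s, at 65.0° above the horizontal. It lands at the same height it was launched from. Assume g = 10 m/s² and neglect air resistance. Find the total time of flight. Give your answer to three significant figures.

8.70 s

Vertical component: v_y = 48.0 sin 65.0° = 43.50 m/s.
For a projectile landing at launch height, time of flight is t = 2 v_y / g = 2 × 43.50 / 10 = 8.70 s.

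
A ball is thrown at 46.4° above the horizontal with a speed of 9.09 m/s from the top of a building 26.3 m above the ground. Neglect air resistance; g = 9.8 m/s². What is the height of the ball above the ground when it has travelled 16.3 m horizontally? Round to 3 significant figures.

v_x = 9.09 cos 46.4° = 6.269 m/s, v_y0 = 9.09 sin 46.4° = 6.583 m/s.
Time to reach x = 16.3 m: t = x / v_x = 16.3 / 6.269 = 2.600 s.
y = 26.3 + v_y0 t − ½ g t² = 26.3 + 6.583×2.600 − 4.900×2.600² = 10.3 m.

10.3 m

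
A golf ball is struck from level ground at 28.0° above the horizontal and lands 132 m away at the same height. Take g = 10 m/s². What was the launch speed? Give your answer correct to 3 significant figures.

On level ground, R = v₀² sin(2θ) / g, so v₀ = √(R g / sin 2θ).
sin(2 × 28.0°) = 0.8290.
v₀ = √(132 × 10 / 0.8290) = √1592 = 39.9 m/s.

39.9 m/s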